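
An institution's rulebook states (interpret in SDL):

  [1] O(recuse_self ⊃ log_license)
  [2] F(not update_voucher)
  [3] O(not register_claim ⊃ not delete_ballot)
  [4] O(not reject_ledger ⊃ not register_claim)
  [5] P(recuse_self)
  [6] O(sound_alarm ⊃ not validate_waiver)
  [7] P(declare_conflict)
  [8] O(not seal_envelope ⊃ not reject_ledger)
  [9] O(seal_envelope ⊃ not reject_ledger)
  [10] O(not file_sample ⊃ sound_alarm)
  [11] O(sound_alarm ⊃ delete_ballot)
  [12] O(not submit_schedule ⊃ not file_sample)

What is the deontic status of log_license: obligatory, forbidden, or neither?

Neither

Premise 1 is O(recuse_self ⊃ log_license), but O(recuse_self) is not derivable from the premises (the permission P(recuse_self) asserts only not O(not recuse_self), not O(recuse_self)), so it does not yield O(log_license).
No premise or chain of K-axiom applications forces O(log_license), and none forces O(not log_license). So log_license is neither obligatory nor forbidden under these norms.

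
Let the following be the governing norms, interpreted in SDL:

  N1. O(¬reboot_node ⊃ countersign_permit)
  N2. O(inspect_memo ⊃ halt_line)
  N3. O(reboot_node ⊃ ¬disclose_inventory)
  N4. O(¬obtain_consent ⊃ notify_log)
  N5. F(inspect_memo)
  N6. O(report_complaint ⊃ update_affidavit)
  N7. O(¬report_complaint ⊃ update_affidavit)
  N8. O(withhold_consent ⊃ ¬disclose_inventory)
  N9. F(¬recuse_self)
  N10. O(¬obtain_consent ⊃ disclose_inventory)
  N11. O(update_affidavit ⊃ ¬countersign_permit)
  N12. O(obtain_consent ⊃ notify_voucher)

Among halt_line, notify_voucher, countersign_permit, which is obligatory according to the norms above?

By case analysis on ¬report_complaint: premise 7 gives O(¬report_complaint ⊃ update_affidavit) and premise 6 gives O(report_complaint ⊃ update_affidavit), so O(update_affidavit) either way.
With premise 11, O(update_affidavit ⊃ ¬countersign_permit), the K-axiom yields O(¬countersign_permit).
Premise 1 is O(¬reboot_node ⊃ countersign_permit); contrapositively O(¬countersign_permit ⊃ reboot_node). Since O(¬countersign_permit) holds, K gives O(reboot_node).
Premise 3 is O(reboot_node ⊃ ¬disclose_inventory); since O(reboot_node), deontic closure gives O(¬disclose_inventory).
Premise 10 is O(¬obtain_consent ⊃ disclose_inventory); contrapositively O(¬disclose_inventory ⊃ obtain_consent). Since O(¬disclose_inventory) holds, K gives O(obtain_consent).
From O(obtain_consent) and premise 12, O(obtain_consent ⊃ notify_voucher), we obtain O(notify_voucher).
So O(notify_voucher) holds — notify_voucher is obligatory. None of the other listed options is made obligatory by any chain of premises.

notify_voucher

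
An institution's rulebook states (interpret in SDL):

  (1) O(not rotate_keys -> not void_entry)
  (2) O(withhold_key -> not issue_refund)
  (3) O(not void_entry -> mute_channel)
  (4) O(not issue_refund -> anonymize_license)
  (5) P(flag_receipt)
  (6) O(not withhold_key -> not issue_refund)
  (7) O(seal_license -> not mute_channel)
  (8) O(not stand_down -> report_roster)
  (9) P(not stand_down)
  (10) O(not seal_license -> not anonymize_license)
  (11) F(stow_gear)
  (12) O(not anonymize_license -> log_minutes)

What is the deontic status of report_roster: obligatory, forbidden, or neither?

Premise 8 is O(not stand_down -> report_roster), but O(not stand_down) is not derivable from the premises (the permission P(not stand_down) asserts only not O(stand_down), not O(not stand_down)), so it does not yield O(report_roster).
No premise or chain of K-axiom applications forces O(report_roster), and none forces O(not report_roster). So report_roster is neither obligatory nor forbidden under these norms.

Neither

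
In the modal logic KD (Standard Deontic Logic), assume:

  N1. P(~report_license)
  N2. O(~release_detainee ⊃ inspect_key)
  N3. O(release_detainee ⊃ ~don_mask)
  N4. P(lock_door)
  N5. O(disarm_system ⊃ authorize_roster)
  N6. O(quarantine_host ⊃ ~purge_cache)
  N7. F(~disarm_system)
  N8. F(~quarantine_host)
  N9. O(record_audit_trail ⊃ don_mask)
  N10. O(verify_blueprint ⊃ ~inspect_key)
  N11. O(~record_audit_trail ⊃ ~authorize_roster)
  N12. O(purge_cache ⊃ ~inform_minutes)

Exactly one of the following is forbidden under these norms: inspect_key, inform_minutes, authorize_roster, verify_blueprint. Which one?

Premise 7 is F(~disarm_system), i.e. O(disarm_system).
From O(disarm_system) and premise 5, O(disarm_system ⊃ authorize_roster), we obtain O(authorize_roster).
Premise 11, O(~record_audit_trail ⊃ ~authorize_roster), contraposes to O(authorize_roster ⊃ record_audit_trail); with O(authorize_roster) we get O(record_audit_trail).
Premise 9 is O(record_audit_trail ⊃ don_mask); since O(record_audit_trail), deontic closure gives O(don_mask).
Premise 3, O(release_detainee ⊃ ~don_mask), contraposes to O(don_mask ⊃ ~release_detainee); with O(don_mask) we get O(~release_detainee).
With premise 2, O(~release_detainee ⊃ inspect_key), the K-axiom yields O(inspect_key).
Premise 10 is O(verify_blueprint ⊃ ~inspect_key); contrapositively O(inspect_key ⊃ ~verify_blueprint). Since O(inspect_key) holds, K gives O(~verify_blueprint).
So O(~verify_blueprint) holds, i.e. verify_blueprint is forbidden. None of the other listed options is forbidden under the premises.

verify_blueprint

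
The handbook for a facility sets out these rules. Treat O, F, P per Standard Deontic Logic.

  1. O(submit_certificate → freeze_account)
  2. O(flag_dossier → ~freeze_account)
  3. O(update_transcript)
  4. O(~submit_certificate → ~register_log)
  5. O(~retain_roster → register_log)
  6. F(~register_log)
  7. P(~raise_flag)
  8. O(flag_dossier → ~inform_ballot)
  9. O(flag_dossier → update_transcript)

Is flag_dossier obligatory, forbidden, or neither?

Premise 6, F(~register_log), is equivalent to O(register_log).
The contrapositive of premise 4 (O(~submit_certificate → ~register_log)) is O(register_log → submit_certificate), and O(register_log) is already established, so O(submit_certificate).
Applying K to premise 1 (O(submit_certificate → freeze_account)) and O(submit_certificate) yields O(freeze_account).
Premise 2, O(flag_dossier → ~freeze_account), contraposes to O(freeze_account → ~flag_dossier); with O(freeze_account) we get O(~flag_dossier).
Premises 3, 5, 7, 8, 9 do not contribute to this derivation.
Thus O(~flag_dossier), which is F(flag_dossier): flag_dossier is forbidden.

Forbidden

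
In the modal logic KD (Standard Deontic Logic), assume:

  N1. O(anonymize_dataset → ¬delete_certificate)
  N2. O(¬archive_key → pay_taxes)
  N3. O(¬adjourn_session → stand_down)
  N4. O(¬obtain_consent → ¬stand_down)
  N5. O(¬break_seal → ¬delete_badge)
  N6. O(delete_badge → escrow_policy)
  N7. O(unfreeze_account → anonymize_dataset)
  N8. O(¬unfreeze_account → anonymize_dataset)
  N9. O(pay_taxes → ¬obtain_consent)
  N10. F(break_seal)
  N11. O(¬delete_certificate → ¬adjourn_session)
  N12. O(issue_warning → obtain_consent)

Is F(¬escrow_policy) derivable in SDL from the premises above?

No

Premise 6 is O(delete_badge → escrow_policy), but O(delete_badge) is not derivable from the premises, so it does not yield O(escrow_policy).
No other premise forces O(escrow_policy). An ideal world satisfying every premise can still have ¬escrow_policy true, so F(¬escrow_policy) is not derivable.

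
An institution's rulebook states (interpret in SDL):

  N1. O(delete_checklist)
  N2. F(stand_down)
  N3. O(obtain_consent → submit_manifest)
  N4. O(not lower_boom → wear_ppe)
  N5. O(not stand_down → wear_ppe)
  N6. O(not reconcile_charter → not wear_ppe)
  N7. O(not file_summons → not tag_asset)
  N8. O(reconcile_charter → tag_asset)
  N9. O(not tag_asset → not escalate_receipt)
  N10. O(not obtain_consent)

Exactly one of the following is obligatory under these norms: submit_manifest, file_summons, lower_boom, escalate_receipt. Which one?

F(stand_down) at premise 2 means O(not stand_down).
Premise 5 is O(not stand_down → wear_ppe); since O(not stand_down), deontic closure gives O(wear_ppe).
Premise 6 is O(not reconcile_charter → not wear_ppe); contrapositively O(wear_ppe → reconcile_charter). Since O(wear_ppe) holds, K gives O(reconcile_charter).
With premise 8, O(reconcile_charter → tag_asset), the K-axiom yields O(tag_asset).
The contrapositive of premise 7 (O(not file_summons → not tag_asset)) is O(tag_asset → file_summons), and O(tag_asset) is already established, so O(file_summons).
So O(file_summons) holds — file_summons is obligatory. None of the other listed options is made obligatory by any chain of premises.

file_summons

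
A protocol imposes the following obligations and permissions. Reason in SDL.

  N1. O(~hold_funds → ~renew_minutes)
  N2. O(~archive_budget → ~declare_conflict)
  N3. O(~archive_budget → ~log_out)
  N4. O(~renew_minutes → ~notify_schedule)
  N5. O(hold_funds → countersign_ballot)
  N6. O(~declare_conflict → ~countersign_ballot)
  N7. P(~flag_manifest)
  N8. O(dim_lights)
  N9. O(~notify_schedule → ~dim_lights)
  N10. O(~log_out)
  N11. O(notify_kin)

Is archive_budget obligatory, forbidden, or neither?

Obligatory

Premise 8 states O(dim_lights) outright.
Premise 9, O(~notify_schedule → ~dim_lights), contraposes to O(dim_lights → notify_schedule); with O(dim_lights) we get O(notify_schedule).
Premise 4 is O(~renew_minutes → ~notify_schedule); contrapositively O(notify_schedule → renew_minutes). Since O(notify_schedule) holds, K gives O(renew_minutes).
Premise 1, O(~hold_funds → ~renew_minutes), contraposes to O(renew_minutes → hold_funds); with O(renew_minutes) we get O(hold_funds).
Premise 5 is O(hold_funds → countersign_ballot); since O(hold_funds), deontic closure gives O(countersign_ballot).
Premise 6 is O(~declare_conflict → ~countersign_ballot); contrapositively O(countersign_ballot → declare_conflict). Since O(countersign_ballot) holds, K gives O(declare_conflict).
The contrapositive of premise 2 (O(~archive_budget → ~declare_conflict)) is O(declare_conflict → archive_budget), and O(declare_conflict) is already established, so O(archive_budget).
Premises 3, 7, 10, 11 do not contribute to this derivation.
Hence archive_budget is obligatory.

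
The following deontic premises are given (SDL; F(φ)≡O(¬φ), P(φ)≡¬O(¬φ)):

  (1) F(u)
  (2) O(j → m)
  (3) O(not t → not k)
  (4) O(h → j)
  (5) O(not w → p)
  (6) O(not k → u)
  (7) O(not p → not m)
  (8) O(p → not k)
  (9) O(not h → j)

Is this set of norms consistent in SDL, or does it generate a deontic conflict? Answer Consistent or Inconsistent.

Inconsistent

Premises 4 and 9 are O(h → j) and O(not h → j); every ideal world satisfies h or not h, so in either case j holds — hence O(j).
Applying K to premise 2 (O(j → m)) and O(j) yields O(m).
Premise 7, O(not p → not m), contraposes to O(m → p); with O(m) we get O(p).
From O(p) and premise 8, O(p → not k), we obtain O(not k).
With premise 6, O(not k → u), the K-axiom yields O(u).
However, F(u) at premise 1 amounts to O(not u).
We now have both O(u) and O(not u) — u is simultaneously obligatory and forbidden, violating the D-axiom.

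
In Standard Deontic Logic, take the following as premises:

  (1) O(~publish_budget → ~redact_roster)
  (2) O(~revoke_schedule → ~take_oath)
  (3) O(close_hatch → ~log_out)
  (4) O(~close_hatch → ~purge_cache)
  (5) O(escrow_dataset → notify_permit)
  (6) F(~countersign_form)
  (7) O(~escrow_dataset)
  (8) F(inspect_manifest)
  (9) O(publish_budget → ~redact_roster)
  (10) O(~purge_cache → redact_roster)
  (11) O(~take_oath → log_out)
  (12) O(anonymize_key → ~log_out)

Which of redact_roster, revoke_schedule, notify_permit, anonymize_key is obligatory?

revoke_schedule

Premises 1 and 9 cover both cases: O(~publish_budget → ~redact_roster) and O(publish_budget → ~redact_roster). Since ~publish_budget ∨ publish_budget is a tautology, O(~redact_roster) follows.
Premise 10, O(~purge_cache → redact_roster), contraposes to O(~redact_roster → purge_cache); with O(~redact_roster) we get O(purge_cache).
Premise 4, O(~close_hatch → ~purge_cache), contraposes to O(purge_cache → close_hatch); with O(purge_cache) we get O(close_hatch).
Applying K to premise 3 (O(close_hatch → ~log_out)) and O(close_hatch) yields O(~log_out).
Premise 11, O(~take_oath → log_out), contraposes to O(~log_out → take_oath); with O(~log_out) we get O(take_oath).
The contrapositive of premise 2 (O(~revoke_schedule → ~take_oath)) is O(take_oath → revoke_schedule), and O(take_oath) is already established, so O(revoke_schedule).
So O(revoke_schedule) holds — revoke_schedule is obligatory. None of the other listed options is made obligatory by any chain of premises.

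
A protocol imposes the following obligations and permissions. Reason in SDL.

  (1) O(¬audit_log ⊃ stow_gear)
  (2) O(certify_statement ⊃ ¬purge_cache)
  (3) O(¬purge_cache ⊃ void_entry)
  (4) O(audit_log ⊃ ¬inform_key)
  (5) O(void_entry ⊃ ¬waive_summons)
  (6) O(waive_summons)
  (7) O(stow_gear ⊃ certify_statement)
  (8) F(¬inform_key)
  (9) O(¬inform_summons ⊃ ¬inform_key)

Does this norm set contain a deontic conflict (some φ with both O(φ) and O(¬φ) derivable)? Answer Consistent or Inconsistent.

Inconsistent

Premise 6 states O(waive_summons) outright.
Premise 5 is O(void_entry ⊃ ¬waive_summons); contrapositively O(waive_summons ⊃ ¬void_entry). Since O(waive_summons) holds, K gives O(¬void_entry).
Premise 3 is O(¬purge_cache ⊃ void_entry); contrapositively O(¬void_entry ⊃ purge_cache). Since O(¬void_entry) holds, K gives O(purge_cache).
Premise 2 is O(certify_statement ⊃ ¬purge_cache); contrapositively O(purge_cache ⊃ ¬certify_statement). Since O(purge_cache) holds, K gives O(¬certify_statement).
Premise 7 is O(stow_gear ⊃ certify_statement); contrapositively O(¬certify_statement ⊃ ¬stow_gear). Since O(¬certify_statement) holds, K gives O(¬stow_gear).
Premise 1 is O(¬audit_log ⊃ stow_gear); contrapositively O(¬stow_gear ⊃ audit_log). Since O(¬stow_gear) holds, K gives O(audit_log).
From O(audit_log) and premise 4, O(audit_log ⊃ ¬inform_key), we obtain O(¬inform_key).
Yet premise 8 is F(¬inform_key), i.e. O(inform_key).
We now have both O(¬inform_key) and O(inform_key) — inform_key is simultaneously obligatory and forbidden, violating the D-axiom.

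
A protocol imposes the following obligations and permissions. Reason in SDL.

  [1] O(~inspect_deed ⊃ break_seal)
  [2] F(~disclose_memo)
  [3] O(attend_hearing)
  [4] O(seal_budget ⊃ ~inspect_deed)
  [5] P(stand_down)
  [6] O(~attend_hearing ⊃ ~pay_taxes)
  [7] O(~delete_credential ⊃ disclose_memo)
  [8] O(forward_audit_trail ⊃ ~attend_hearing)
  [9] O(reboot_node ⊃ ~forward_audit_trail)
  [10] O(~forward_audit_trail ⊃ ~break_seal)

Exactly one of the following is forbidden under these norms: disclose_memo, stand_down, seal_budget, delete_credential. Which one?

seal_budget

From premise 3 we have O(attend_hearing).
Premise 8, O(forward_audit_trail ⊃ ~attend_hearing), contraposes to O(attend_hearing ⊃ ~forward_audit_trail); with O(attend_hearing) we get O(~forward_audit_trail).
From O(~forward_audit_trail) and premise 10, O(~forward_audit_trail ⊃ ~break_seal), we obtain O(~break_seal).
Premise 1, O(~inspect_deed ⊃ break_seal), contraposes to O(~break_seal ⊃ inspect_deed); with O(~break_seal) we get O(inspect_deed).
Premise 4 is O(seal_budget ⊃ ~inspect_deed); contrapositively O(inspect_deed ⊃ ~seal_budget). Since O(inspect_deed) holds, K gives O(~seal_budget).
So O(~seal_budget) holds, i.e. seal_budget is forbidden. None of the other listed options is forbidden under the premises.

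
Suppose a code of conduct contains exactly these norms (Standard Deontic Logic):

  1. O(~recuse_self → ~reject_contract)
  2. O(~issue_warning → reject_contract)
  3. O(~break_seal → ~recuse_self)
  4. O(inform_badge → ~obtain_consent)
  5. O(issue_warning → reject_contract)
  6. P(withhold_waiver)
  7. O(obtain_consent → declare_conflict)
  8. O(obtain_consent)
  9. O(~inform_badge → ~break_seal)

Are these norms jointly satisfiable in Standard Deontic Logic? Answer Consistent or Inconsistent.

By case analysis on ~issue_warning: premise 2 gives O(~issue_warning → reject_contract) and premise 5 gives O(issue_warning → reject_contract), so O(reject_contract) either way.
Premise 1, O(~recuse_self → ~reject_contract), contraposes to O(reject_contract → recuse_self); with O(reject_contract) we get O(recuse_self).
Premise 3 is O(~break_seal → ~recuse_self); contrapositively O(recuse_self → break_seal). Since O(recuse_self) holds, K gives O(break_seal).
Premise 9, O(~inform_badge → ~break_seal), contraposes to O(break_seal → inform_badge); with O(break_seal) we get O(inform_badge).
From O(inform_badge) and premise 4, O(inform_badge → ~obtain_consent), we obtain O(~obtain_consent).
However, premise 8 gives O(obtain_consent).
We now have both O(~obtain_consent) and O(obtain_consent) — obtain_consent is simultaneously obligatory and forbidden, violating the D-axiom.

Inconsistent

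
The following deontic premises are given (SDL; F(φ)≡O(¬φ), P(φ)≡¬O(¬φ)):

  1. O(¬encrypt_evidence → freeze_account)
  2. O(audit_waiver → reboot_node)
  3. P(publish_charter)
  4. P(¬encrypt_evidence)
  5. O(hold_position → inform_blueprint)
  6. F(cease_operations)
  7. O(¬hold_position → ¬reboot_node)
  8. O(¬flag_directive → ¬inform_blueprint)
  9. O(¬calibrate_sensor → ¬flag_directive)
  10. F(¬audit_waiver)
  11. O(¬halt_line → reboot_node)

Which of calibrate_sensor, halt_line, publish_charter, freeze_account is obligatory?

Premise 10 is F(¬audit_waiver), i.e. O(audit_waiver).
With premise 2, O(audit_waiver → reboot_node), the K-axiom yields O(reboot_node).
Premise 7, O(¬hold_position → ¬reboot_node), contraposes to O(reboot_node → hold_position); with O(reboot_node) we get O(hold_position).
Premise 5 is O(hold_position → inform_blueprint); since O(hold_position), deontic closure gives O(inform_blueprint).
Premise 8, O(¬flag_directive → ¬inform_blueprint), contraposes to O(inform_blueprint → flag_directive); with O(inform_blueprint) we get O(flag_directive).
The contrapositive of premise 9 (O(¬calibrate_sensor → ¬flag_directive)) is O(flag_directive → calibrate_sensor), and O(flag_directive) is already established, so O(calibrate_sensor).
So O(calibrate_sensor) holds — calibrate_sensor is obligatory. None of the other listed options is made obligatory by any chain of premises.

calibrate_sensor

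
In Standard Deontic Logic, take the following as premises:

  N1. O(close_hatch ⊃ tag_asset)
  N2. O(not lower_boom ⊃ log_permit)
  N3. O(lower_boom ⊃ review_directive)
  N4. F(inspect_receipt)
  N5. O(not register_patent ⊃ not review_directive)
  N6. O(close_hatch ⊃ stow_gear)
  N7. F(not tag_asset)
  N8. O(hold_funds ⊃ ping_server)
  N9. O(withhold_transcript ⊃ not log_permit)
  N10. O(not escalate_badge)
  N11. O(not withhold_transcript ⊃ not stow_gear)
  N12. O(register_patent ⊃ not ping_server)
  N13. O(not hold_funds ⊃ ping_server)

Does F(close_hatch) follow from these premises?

Yes

Premises 13 and 8 cover both cases: O(not hold_funds ⊃ ping_server) and O(hold_funds ⊃ ping_server). Since not hold_funds ∨ hold_funds is a tautology, O(ping_server) follows.
Premise 12 is O(register_patent ⊃ not ping_server); contrapositively O(ping_server ⊃ not register_patent). Since O(ping_server) holds, K gives O(not register_patent).
Premise 5 is O(not register_patent ⊃ not review_directive); since O(not register_patent), deontic closure gives O(not review_directive).
Premise 3 is O(lower_boom ⊃ review_directive); contrapositively O(not review_directive ⊃ not lower_boom). Since O(not review_directive) holds, K gives O(not lower_boom).
With premise 2, O(not lower_boom ⊃ log_permit), the K-axiom yields O(log_permit).
Premise 9 is O(withhold_transcript ⊃ not log_permit); contrapositively O(log_permit ⊃ not withhold_transcript). Since O(log_permit) holds, K gives O(not withhold_transcript).
From O(not withhold_transcript) and premise 11, O(not withhold_transcript ⊃ not stow_gear), we obtain O(not stow_gear).
Premise 6, O(close_hatch ⊃ stow_gear), contraposes to O(not stow_gear ⊃ not close_hatch); with O(not stow_gear) we get O(not close_hatch).
Premises 1, 4, 7, 10 do not contribute to this derivation.
So O(not close_hatch) holds, i.e. F(close_hatch). The claim follows.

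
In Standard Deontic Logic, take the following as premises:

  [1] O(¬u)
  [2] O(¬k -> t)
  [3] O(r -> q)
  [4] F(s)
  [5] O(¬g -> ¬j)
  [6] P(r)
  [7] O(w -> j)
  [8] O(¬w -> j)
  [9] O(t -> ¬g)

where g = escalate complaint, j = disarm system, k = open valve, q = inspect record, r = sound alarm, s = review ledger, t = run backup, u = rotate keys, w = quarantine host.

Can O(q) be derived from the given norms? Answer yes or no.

Premise 3 is O(r -> q), but O(r) is not derivable from the premises (the permission P(r) asserts only ¬O(¬r), not O(r)), so it does not yield O(q).
No other premise forces O(q). An ideal world satisfying every premise can still have q false, so O(q) is not derivable.

No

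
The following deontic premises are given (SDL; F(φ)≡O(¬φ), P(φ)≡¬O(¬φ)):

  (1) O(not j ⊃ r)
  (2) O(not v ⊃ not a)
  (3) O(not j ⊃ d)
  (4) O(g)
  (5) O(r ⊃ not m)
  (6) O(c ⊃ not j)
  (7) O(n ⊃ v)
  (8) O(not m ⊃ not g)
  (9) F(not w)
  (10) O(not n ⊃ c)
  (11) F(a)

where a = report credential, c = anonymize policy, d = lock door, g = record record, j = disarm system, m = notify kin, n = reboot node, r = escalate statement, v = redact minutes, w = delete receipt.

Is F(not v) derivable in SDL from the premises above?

Yes

From premise 4 we have O(g).
Premise 8 is O(not m ⊃ not g); contrapositively O(g ⊃ m). Since O(g) holds, K gives O(m).
The contrapositive of premise 5 (O(r ⊃ not m)) is O(m ⊃ not r), and O(m) is already established, so O(not r).
Premise 1, O(not j ⊃ r), contraposes to O(not r ⊃ j); with O(not r) we get O(j).
The contrapositive of premise 6 (O(c ⊃ not j)) is O(j ⊃ not c), and O(j) is already established, so O(not c).
The contrapositive of premise 10 (O(not n ⊃ c)) is O(not c ⊃ n), and O(not c) is already established, so O(n).
Premise 7 is O(n ⊃ v); since O(n), deontic closure gives O(v).
Premises 2, 3, 9, 11 do not contribute to this derivation.
So O(v) holds, i.e. F(not v). The claim follows.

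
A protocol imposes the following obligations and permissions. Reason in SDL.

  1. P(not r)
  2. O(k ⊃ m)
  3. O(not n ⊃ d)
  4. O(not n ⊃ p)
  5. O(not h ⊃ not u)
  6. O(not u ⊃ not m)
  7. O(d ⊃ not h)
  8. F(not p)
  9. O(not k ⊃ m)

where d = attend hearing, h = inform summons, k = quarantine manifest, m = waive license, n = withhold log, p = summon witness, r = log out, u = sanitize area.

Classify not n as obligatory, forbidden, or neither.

Premises 2 and 9 are O(k ⊃ m) and O(not k ⊃ m); every ideal world satisfies k or not k, so in either case m holds — hence O(m).
Premise 6 is O(not u ⊃ not m); contrapositively O(m ⊃ u). Since O(m) holds, K gives O(u).
Premise 5 is O(not h ⊃ not u); contrapositively O(u ⊃ h). Since O(u) holds, K gives O(h).
Premise 7, O(d ⊃ not h), contraposes to O(h ⊃ not d); with O(h) we get O(not d).
Premise 3 is O(not n ⊃ d); contrapositively O(not d ⊃ n). Since O(not d) holds, K gives O(n).
Premises 1, 4, 8 do not contribute to this derivation.
Thus O(n), which is F(not n): not n is forbidden.

Forbidden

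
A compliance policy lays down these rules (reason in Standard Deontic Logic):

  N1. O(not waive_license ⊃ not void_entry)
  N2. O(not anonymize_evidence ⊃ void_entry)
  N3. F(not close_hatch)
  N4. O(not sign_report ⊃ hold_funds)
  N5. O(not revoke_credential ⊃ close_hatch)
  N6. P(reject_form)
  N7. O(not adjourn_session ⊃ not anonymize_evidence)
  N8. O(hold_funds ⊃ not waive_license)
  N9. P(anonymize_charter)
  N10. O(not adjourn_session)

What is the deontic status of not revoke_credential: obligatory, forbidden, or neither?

Neither

Premise 5 is O(not revoke_credential ⊃ close_hatch); even if O(close_hatch) held, inferring O(not revoke_credential) would be affirming the consequent — invalid.
No premise or chain of K-axiom applications forces O(not revoke_credential), and none forces O(revoke_credential). So not revoke_credential is neither obligatory nor forbidden under these norms.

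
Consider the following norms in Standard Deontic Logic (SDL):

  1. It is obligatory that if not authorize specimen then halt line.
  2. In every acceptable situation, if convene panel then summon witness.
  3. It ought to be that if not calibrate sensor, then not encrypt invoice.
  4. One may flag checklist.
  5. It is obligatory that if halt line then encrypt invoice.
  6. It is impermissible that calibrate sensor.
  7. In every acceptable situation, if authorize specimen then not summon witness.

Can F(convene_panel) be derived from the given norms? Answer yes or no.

F(calibrate_sensor) at premise 6 means O(¬calibrate_sensor).
From O(¬calibrate_sensor) and premise 3, O(¬calibrate_sensor → ¬encrypt_invoice), we obtain O(¬encrypt_invoice).
Premise 5, O(halt_line → encrypt_invoice), contraposes to O(¬encrypt_invoice → ¬halt_line); with O(¬encrypt_invoice) we get O(¬halt_line).
Premise 1, O(¬authorize_specimen → halt_line), contraposes to O(¬halt_line → authorize_specimen); with O(¬halt_line) we get O(authorize_specimen).
Applying K to premise 7 (O(authorize_specimen → ¬summon_witness)) and O(authorize_specimen) yields O(¬summon_witness).
The contrapositive of premise 2 (O(convene_panel → summon_witness)) is O(¬summon_witness → ¬convene_panel), and O(¬summon_witness) is already established, so O(¬convene_panel).
Premise 4 does not contribute to this derivation.
So O(¬convene_panel) holds, i.e. F(convene_panel). The claim follows.

Yes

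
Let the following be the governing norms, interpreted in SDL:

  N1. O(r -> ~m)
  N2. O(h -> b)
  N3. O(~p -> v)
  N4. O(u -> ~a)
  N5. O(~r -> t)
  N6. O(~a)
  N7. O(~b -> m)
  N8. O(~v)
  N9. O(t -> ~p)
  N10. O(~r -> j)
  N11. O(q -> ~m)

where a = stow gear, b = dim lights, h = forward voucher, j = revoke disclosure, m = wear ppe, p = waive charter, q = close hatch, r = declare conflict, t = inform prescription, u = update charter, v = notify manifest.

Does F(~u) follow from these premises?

No

Premise 4 is O(u -> ~a); even if O(~a) held, inferring O(u) would be affirming the consequent — invalid.
No other premise forces O(u). An ideal world satisfying every premise can still have ~u true, so F(~u) is not derivable.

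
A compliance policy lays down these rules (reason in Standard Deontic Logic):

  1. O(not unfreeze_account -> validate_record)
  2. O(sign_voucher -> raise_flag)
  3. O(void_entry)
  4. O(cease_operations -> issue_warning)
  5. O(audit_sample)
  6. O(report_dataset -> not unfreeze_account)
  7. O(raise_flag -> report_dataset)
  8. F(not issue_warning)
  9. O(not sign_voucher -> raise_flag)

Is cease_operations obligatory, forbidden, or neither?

Premise 4 is O(cease_operations -> issue_warning); even if O(issue_warning) held, inferring O(cease_operations) would be affirming the consequent — invalid.
No premise or chain of K-axiom applications forces O(cease_operations), and none forces O(not cease_operations). So cease_operations is neither obligatory nor forbidden under these norms.

Neither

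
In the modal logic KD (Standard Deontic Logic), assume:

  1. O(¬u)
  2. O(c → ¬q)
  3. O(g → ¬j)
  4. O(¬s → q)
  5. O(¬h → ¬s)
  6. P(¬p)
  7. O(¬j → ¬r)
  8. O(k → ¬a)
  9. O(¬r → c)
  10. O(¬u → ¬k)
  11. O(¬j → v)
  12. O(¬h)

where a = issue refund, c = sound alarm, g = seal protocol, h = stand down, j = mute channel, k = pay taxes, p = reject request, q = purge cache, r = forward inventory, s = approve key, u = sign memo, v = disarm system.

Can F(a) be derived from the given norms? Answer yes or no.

Premise 8 is O(k → ¬a), but O(k) is not derivable from the premises, so it does not yield O(¬a).
No other premise forces O(¬a). An ideal world satisfying every premise can still have a true, so F(a) is not derivable.

No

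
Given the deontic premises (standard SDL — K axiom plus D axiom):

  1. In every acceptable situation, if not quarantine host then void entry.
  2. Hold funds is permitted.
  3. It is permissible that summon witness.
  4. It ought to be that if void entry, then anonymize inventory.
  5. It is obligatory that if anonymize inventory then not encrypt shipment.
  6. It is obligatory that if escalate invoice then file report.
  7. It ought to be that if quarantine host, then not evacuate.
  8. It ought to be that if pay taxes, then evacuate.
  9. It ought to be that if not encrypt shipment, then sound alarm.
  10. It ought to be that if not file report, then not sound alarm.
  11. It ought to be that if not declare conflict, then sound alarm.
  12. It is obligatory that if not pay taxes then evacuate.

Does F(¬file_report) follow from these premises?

Yes

Premises 8 and 12 are O(pay_taxes → evacuate) and O(¬pay_taxes → evacuate); every ideal world satisfies pay_taxes or ¬pay_taxes, so in either case evacuate holds — hence O(evacuate).
Premise 7 is O(quarantine_host → ¬evacuate); contrapositively O(evacuate → ¬quarantine_host). Since O(evacuate) holds, K gives O(¬quarantine_host).
Premise 1 is O(¬quarantine_host → void_entry); since O(¬quarantine_host), deontic closure gives O(void_entry).
From O(void_entry) and premise 4, O(void_entry → anonymize_inventory), we obtain O(anonymize_inventory).
From O(anonymize_inventory) and premise 5, O(anonymize_inventory → ¬encrypt_shipment), we obtain O(¬encrypt_shipment).
Premise 9 is O(¬encrypt_shipment → sound_alarm); since O(¬encrypt_shipment), deontic closure gives O(sound_alarm).
The contrapositive of premise 10 (O(¬file_report → ¬sound_alarm)) is O(sound_alarm → file_report), and O(sound_alarm) is already established, so O(file_report).
Premises 2, 3, 6, 11 do not contribute to this derivation.
So O(file_report) holds, i.e. F(¬file_report). The claim follows.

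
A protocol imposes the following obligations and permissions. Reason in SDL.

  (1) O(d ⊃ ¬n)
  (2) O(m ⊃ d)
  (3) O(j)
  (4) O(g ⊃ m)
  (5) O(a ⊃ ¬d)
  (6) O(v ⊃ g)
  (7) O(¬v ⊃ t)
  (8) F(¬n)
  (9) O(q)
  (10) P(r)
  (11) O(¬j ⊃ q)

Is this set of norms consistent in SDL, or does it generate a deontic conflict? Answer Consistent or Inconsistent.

Premise 11 is O(¬j ⊃ q); even if O(q) held, inferring O(¬j) would be affirming the consequent — invalid.
So O(¬j) is not derivable, and the apparent clash with O(j) does not arise.
A world satisfying every obligation exists (e.g. a=false, d=false, g=false, j=true, m=false, n=true, q=true, r=false, t=true, v=false); no atom is both obligatory and forbidden, so the set is consistent.

Consistent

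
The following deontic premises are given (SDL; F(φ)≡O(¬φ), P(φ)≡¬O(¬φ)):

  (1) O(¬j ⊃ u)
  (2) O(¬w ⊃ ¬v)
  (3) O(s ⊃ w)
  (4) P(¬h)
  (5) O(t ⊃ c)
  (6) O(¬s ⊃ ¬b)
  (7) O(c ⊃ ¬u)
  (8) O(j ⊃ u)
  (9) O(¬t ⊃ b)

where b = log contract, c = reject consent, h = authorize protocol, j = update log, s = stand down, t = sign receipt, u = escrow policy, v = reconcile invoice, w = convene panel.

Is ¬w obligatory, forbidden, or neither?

Forbidden

Premises 1 and 8 are O(¬j ⊃ u) and O(j ⊃ u); every ideal world satisfies ¬j or j, so in either case u holds — hence O(u).
Premise 7, O(c ⊃ ¬u), contraposes to O(u ⊃ ¬c); with O(u) we get O(¬c).
The contrapositive of premise 5 (O(t ⊃ c)) is O(¬c ⊃ ¬t), and O(¬c) is already established, so O(¬t).
Applying K to premise 9 (O(¬t ⊃ b)) and O(¬t) yields O(b).
The contrapositive of premise 6 (O(¬s ⊃ ¬b)) is O(b ⊃ s), and O(b) is already established, so O(s).
With premise 3, O(s ⊃ w), the K-axiom yields O(w).
Premises 2, 4 do not contribute to this derivation.
Thus O(w), which is F(¬w): ¬w is forbidden.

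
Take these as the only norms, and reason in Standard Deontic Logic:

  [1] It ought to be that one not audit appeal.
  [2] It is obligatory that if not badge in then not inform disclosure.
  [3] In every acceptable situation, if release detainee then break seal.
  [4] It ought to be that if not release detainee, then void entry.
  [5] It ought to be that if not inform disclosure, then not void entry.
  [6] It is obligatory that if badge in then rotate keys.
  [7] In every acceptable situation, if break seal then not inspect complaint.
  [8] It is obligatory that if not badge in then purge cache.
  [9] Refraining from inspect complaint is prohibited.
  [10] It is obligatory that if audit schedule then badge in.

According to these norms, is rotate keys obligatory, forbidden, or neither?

F(¬inspect_complaint) at premise 9 means O(inspect_complaint).
Premise 7, O(break_seal → ¬inspect_complaint), contraposes to O(inspect_complaint → ¬break_seal); with O(inspect_complaint) we get O(¬break_seal).
Premise 3 is O(release_detainee → break_seal); contrapositively O(¬break_seal → ¬release_detainee). Since O(¬break_seal) holds, K gives O(¬release_detainee).
Premise 4 is O(¬release_detainee → void_entry); since O(¬release_detainee), deontic closure gives O(void_entry).
Premise 5, O(¬inform_disclosure → ¬void_entry), contraposes to O(void_entry → inform_disclosure); with O(void_entry) we get O(inform_disclosure).
Premise 2 is O(¬badge_in → ¬inform_disclosure); contrapositively O(inform_disclosure → badge_in). Since O(inform_disclosure) holds, K gives O(badge_in).
From O(badge_in) and premise 6, O(badge_in → rotate_keys), we obtain O(rotate_keys).
Premises 1, 8, 10 do not contribute to this derivation.
Hence rotate_keys is obligatory.

Obligatory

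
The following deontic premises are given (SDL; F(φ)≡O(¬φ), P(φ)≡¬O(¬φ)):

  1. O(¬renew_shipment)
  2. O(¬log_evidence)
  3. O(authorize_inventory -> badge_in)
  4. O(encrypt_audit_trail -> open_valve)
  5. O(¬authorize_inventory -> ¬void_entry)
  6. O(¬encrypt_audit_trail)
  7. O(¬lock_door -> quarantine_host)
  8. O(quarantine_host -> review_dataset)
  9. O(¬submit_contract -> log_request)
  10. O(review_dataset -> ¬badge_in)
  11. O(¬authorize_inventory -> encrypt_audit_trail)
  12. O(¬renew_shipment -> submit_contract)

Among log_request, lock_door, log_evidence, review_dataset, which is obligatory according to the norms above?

From premise 6 we have O(¬encrypt_audit_trail).
Premise 11, O(¬authorize_inventory -> encrypt_audit_trail), contraposes to O(¬encrypt_audit_trail -> authorize_inventory); with O(¬encrypt_audit_trail) we get O(authorize_inventory).
From O(authorize_inventory) and premise 3, O(authorize_inventory -> badge_in), we obtain O(badge_in).
Premise 10 is O(review_dataset -> ¬badge_in); contrapositively O(badge_in -> ¬review_dataset). Since O(badge_in) holds, K gives O(¬review_dataset).
The contrapositive of premise 8 (O(quarantine_host -> review_dataset)) is O(¬review_dataset -> ¬quarantine_host), and O(¬review_dataset) is already established, so O(¬quarantine_host).
The contrapositive of premise 7 (O(¬lock_door -> quarantine_host)) is O(¬quarantine_host -> lock_door), and O(¬quarantine_host) is already established, so O(lock_door).
So O(lock_door) holds — lock_door is obligatory. None of the other listed options is made obligatory by any chain of premises.

lock_door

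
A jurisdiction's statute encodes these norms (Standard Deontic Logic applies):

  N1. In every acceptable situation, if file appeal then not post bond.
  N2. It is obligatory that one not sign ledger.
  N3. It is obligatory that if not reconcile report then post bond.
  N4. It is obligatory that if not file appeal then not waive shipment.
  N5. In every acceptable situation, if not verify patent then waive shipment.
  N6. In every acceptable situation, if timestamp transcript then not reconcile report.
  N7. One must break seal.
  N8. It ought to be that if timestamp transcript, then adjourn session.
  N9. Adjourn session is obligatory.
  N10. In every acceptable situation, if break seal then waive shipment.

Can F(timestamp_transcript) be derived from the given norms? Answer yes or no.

Premise 7 gives O(break_seal).
From O(break_seal) and premise 10, O(break_seal → waive_shipment), we obtain O(waive_shipment).
Premise 4, O(¬file_appeal → ¬waive_shipment), contraposes to O(waive_shipment → file_appeal); with O(waive_shipment) we get O(file_appeal).
From O(file_appeal) and premise 1, O(file_appeal → ¬post_bond), we obtain O(¬post_bond).
The contrapositive of premise 3 (O(¬reconcile_report → post_bond)) is O(¬post_bond → reconcile_report), and O(¬post_bond) is already established, so O(reconcile_report).
Premise 6, O(timestamp_transcript → ¬reconcile_report), contraposes to O(reconcile_report → ¬timestamp_transcript); with O(reconcile_report) we get O(¬timestamp_transcript).
Premises 2, 5, 8, 9 do not contribute to this derivation.
So O(¬timestamp_transcript) holds, i.e. F(timestamp_transcript). The claim follows.

Yes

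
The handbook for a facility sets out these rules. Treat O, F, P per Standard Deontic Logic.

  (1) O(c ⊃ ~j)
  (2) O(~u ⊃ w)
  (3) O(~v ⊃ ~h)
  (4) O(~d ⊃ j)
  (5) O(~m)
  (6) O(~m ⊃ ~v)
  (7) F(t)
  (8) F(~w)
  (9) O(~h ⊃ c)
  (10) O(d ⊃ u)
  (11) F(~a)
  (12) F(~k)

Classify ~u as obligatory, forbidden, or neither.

Forbidden

Premise 5 states O(~m) outright.
Applying K to premise 6 (O(~m ⊃ ~v)) and O(~m) yields O(~v).
Premise 3 is O(~v ⊃ ~h); since O(~v), deontic closure gives O(~h).
Premise 9 is O(~h ⊃ c); since O(~h), deontic closure gives O(c).
With premise 1, O(c ⊃ ~j), the K-axiom yields O(~j).
The contrapositive of premise 4 (O(~d ⊃ j)) is O(~j ⊃ d), and O(~j) is already established, so O(d).
With premise 10, O(d ⊃ u), the K-axiom yields O(u).
Premises 2, 7, 8, 11, 12 do not contribute to this derivation.
Thus O(u), which is F(~u): ~u is forbidden.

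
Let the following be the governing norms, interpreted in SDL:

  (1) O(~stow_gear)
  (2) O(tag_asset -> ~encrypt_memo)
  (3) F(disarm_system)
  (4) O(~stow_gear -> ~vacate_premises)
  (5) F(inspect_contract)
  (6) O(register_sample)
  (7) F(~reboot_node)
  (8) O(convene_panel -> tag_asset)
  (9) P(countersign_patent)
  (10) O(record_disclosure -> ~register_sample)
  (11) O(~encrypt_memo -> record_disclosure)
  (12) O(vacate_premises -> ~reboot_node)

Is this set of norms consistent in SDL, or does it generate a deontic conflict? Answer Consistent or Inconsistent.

Premise 12 is O(vacate_premises -> ~reboot_node), but O(vacate_premises) is not derivable from the premises, so it does not yield O(~reboot_node).
So O(~reboot_node) is not derivable, and the apparent clash with O(reboot_node) does not arise.
A world satisfying every obligation exists (e.g. convene_panel=false, countersign_patent=false, disarm_system=false, encrypt_memo=true, inspect_contract=false, reboot_node=true, record_disclosure=false, register_sample=true, stow_gear=false, tag_asset=false, vacate_premises=false); no atom is both obligatory and forbidden, so the set is consistent.

Consistent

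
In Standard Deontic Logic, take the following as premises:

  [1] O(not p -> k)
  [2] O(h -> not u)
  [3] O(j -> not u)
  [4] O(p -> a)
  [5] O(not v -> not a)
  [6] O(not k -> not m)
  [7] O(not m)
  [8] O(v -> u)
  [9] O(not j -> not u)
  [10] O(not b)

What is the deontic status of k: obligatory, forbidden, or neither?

Premises 9 and 3 are O(not j -> not u) and O(j -> not u); every ideal world satisfies not j or j, so in either case not u holds — hence O(not u).
Premise 8, O(v -> u), contraposes to O(not u -> not v); with O(not u) we get O(not v).
Applying K to premise 5 (O(not v -> not a)) and O(not v) yields O(not a).
Premise 4 is O(p -> a); contrapositively O(not a -> not p). Since O(not a) holds, K gives O(not p).
Applying K to premise 1 (O(not p -> k)) and O(not p) yields O(k).
Premises 2, 6, 7, 10 do not contribute to this derivation.
Hence k is obligatory.

Obligatory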